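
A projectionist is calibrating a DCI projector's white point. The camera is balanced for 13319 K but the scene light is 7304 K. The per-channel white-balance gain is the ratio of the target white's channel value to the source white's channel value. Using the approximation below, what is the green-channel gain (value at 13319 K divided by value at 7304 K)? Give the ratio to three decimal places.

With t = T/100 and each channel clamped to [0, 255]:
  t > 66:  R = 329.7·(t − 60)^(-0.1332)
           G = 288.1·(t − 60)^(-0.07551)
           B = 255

At 7304 K (t = 73.04):
  G = 288.1·(73.04 − 60)^(-0.07551) = 288.1·13.04^(-0.07551) = 288.1·0.82373 = 237.317.
At 13319 K (t = 133.19):
  G = 288.1·(133.19 − 60)^(-0.07551) = 288.1·73.19^(-0.07551) = 288.1·0.72313 = 208.333.
Gain = 208.333 / 237.317 = 0.8779 → 0.878.

0.878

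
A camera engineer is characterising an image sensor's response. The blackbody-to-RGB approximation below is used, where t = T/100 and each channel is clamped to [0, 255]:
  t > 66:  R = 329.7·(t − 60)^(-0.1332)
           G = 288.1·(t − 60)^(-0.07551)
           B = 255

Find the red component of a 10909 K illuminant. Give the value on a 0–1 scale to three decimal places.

t = 10909/100 = 109.09; the t > 66 branch applies.
R = 329.7·(109.09 − 60)^(-0.1332) = 329.7·49.09^(-0.1332) = 329.7·0.59533 = 196.281.
On a 0–1 scale: 196.281/255 = 0.7697 → 0.770.

0.770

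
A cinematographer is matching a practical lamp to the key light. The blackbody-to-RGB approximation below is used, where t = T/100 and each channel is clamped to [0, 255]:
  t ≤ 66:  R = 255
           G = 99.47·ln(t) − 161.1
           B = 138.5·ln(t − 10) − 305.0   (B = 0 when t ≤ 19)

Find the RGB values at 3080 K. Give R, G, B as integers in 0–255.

R=255, G=180, B=115

t = 3080/100 = 30.8; the t ≤ 66 branch applies.
R = 255 by definition for t ≤ 66.
G = 99.47·ln 30.8 − 161.1 = 99.47·3.4275 − 161.1 = 179.835.
B = 138.5·ln(30.8 − 10) − 305.0 = 138.5·ln 20.8 − 305.0 = 138.5·3.0350 − 305.0 = 115.341.
Rounded: (255, 180, 115).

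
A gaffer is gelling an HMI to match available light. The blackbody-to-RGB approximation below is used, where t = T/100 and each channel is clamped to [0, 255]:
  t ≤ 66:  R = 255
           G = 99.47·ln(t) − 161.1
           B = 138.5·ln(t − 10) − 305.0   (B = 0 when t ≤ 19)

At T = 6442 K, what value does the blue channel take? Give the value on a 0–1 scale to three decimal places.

t = 6442/100 = 64.42; the t ≤ 66 branch applies.
B = 138.5·ln(64.42 − 10) − 305.0 = 138.5·ln 54.42 − 305.0 = 138.5·3.9967 − 305.0 = 248.547.
On a 0–1 scale: 248.547/255 = 0.9747 → 0.975.

0.975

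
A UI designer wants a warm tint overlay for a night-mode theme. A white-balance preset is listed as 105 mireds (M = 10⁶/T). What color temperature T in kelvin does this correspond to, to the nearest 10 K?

9520 K

T = 10⁶ / 105 = 9523.81 K → 9520 K.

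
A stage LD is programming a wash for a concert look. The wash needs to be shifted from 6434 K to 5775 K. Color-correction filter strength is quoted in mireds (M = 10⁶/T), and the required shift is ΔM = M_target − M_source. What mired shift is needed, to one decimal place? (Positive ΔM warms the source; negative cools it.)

+17.7 mireds

M_source = 10⁶/6434 = 155.424; M_target = 10⁶/5775 = 173.160.
ΔM = 173.160 − 155.424 = 17.736 → +17.7 mireds, a warming shift.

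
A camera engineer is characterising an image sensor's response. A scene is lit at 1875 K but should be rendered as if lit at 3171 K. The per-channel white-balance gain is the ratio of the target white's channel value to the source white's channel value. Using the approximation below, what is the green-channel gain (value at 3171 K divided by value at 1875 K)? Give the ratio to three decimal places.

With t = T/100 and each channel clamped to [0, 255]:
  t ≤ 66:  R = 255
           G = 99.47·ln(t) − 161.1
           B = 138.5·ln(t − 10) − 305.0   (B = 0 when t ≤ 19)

At 1875 K (t = 18.75):
  G = 99.47·ln 18.75 − 161.1 = 99.47·2.9312 − 161.1 = 130.466.
At 3171 K (t = 31.71):
  G = 99.47·ln 31.71 − 161.1 = 99.47·3.4566 − 161.1 = 182.731.
Gain = 182.731 / 130.466 = 1.4006 → 1.401.

1.401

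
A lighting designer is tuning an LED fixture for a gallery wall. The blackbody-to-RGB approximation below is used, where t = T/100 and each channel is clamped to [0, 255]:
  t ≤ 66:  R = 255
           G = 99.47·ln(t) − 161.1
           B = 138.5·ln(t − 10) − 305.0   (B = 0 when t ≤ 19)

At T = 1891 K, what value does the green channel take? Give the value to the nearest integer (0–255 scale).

t = 1891/100 = 18.91; the t ≤ 66 branch applies.
G = 99.47·ln 18.91 − 161.1 = 99.47·2.9397 − 161.1 = 131.311.
Rounded: 131.

131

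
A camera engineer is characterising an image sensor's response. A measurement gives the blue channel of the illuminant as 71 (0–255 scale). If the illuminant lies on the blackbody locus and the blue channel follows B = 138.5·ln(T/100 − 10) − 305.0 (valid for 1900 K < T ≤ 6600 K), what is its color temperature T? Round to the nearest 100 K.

2500 K

ln(t − 10) = (71 + 305.0) / 138.5 = 2.7148.
t − 10 = e^2.7148 = 15.102, so t = 25.102.
T = 100·t = 2510 K → 2500 K to the nearest 100 K.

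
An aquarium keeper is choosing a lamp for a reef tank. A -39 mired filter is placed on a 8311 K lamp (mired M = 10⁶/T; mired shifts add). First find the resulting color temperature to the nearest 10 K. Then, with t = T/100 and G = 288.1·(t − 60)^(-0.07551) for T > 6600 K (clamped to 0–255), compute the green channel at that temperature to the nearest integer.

211

M_in = 10⁶/8311 = 120.32; M_out = 120.32 + (-39) = 81.32.
T_out = 10⁶/81.32 = 12296.7 K → 12300 K; t = 123.
G = 288.1·(123 − 60)^(-0.07551) = 288.1·63^(-0.07551) = 288.1·0.73136 = 210.705.
Rounded: 211.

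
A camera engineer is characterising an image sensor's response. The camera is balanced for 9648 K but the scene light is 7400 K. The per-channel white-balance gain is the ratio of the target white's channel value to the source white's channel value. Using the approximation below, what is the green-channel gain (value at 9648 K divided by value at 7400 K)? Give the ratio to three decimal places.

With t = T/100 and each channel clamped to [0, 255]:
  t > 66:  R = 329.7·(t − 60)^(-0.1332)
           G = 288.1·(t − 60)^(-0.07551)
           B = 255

0.930

At 7400 K (t = 74):
  G = 288.1·(74 − 60)^(-0.07551) = 288.1·14^(-0.07551) = 288.1·0.81932 = 236.047.
At 9648 K (t = 96.48):
  G = 288.1·(96.48 − 60)^(-0.07551) = 288.1·36.48^(-0.07551) = 288.1·0.76217 = 219.580.
Gain = 219.580 / 236.047 = 0.9302 → 0.930.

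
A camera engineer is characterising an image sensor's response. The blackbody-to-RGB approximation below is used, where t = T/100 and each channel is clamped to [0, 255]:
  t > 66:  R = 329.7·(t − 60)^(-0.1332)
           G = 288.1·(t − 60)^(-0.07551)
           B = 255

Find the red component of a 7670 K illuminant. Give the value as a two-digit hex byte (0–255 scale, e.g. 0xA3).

0xE3

t = 7670/100 = 76.7; the t > 66 branch applies.
R = 329.7·(76.7 − 60)^(-0.1332) = 329.7·16.7^(-0.1332) = 329.7·0.68728 = 226.596.
Rounded: 227; in hex, 0xE3.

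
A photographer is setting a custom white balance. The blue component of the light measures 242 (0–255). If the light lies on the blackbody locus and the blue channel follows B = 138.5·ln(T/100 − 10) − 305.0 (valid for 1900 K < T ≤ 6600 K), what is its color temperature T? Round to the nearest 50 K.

6200 K

ln(t − 10) = (242 + 305.0) / 138.5 = 3.9495.
t − 10 = e^3.9495 = 51.907, so t = 61.907.
T = 100·t = 6191 K → 6200 K to the nearest 50 K.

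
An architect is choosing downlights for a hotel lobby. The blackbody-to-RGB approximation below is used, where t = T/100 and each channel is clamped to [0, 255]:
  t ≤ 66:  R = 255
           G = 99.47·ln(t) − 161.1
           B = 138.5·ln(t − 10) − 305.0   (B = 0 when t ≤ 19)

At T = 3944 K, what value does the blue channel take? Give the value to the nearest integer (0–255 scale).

t = 3944/100 = 39.44; the t ≤ 66 branch applies.
B = 138.5·ln(39.44 − 10) − 305.0 = 138.5·ln 29.44 − 305.0 = 138.5·3.3824 − 305.0 = 163.456.
Rounded: 163.

163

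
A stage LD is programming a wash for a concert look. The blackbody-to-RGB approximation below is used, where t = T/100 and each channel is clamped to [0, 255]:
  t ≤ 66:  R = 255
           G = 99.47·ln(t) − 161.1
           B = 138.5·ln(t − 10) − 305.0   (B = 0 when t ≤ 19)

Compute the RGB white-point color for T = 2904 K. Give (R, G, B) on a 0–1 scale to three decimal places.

t = 2904/100 = 29.04; the t ≤ 66 branch applies.
R = 255 by definition for t ≤ 66.
G = 99.47·ln 29.04 − 161.1 = 99.47·3.3687 − 161.1 = 173.982.
B = 138.5·ln(29.04 − 10) − 305.0 = 138.5·ln 19.04 − 305.0 = 138.5·2.9465 − 305.0 = 103.096.
Dividing each by 255: (1.0000, 0.6823, 0.4043) → (1.000, 0.682, 0.404).

(1.000, 0.682, 0.404)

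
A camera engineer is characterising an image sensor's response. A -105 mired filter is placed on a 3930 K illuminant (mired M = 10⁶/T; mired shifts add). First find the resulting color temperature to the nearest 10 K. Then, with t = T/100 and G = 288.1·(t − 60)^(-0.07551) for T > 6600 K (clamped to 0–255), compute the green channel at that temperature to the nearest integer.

249

M_in = 10⁶/3930 = 254.45; M_out = 254.45 + (-105) = 149.45.
T_out = 10⁶/149.45 = 6691.1 K → 6690 K; t = 66.9.
G = 288.1·(66.9 − 60)^(-0.07551) = 288.1·6.9^(-0.07551) = 288.1·0.86429 = 249.001.
Rounded: 249.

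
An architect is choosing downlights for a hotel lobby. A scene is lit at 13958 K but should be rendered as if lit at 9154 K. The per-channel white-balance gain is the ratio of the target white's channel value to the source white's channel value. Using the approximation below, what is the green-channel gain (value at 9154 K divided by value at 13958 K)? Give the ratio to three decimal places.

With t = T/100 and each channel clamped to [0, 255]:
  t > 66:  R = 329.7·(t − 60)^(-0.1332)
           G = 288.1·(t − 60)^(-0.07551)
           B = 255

1.072

At 13958 K (t = 139.58):
  G = 288.1·(139.58 − 60)^(-0.07551) = 288.1·79.58^(-0.07551) = 288.1·0.71857 = 207.021.
At 9154 K (t = 91.54):
  G = 288.1·(91.54 − 60)^(-0.07551) = 288.1·31.54^(-0.07551) = 288.1·0.77059 = 222.006.
Gain = 222.006 / 207.021 = 1.0724 → 1.072.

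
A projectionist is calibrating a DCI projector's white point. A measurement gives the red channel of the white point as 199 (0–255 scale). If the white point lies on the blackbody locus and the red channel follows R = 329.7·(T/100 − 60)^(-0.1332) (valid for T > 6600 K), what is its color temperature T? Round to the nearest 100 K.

10400 K

(t − 60)^(-0.1332) = 199/329.7 = 0.60358.
t − 60 = 0.60358^(1/-0.1332) = 0.60358^(-7.508) = 44.273, so t = 104.273.
T = 100·t = 10427 K → 10400 K to the nearest 100 K.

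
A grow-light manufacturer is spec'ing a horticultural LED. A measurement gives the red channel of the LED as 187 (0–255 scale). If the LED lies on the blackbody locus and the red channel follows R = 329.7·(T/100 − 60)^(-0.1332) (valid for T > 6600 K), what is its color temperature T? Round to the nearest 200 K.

13000 K

(t − 60)^(-0.1332) = 187/329.7 = 0.56718.
t − 60 = 0.56718^(1/-0.1332) = 0.56718^(-7.508) = 70.620, so t = 130.620.
T = 100·t = 13062 K → 13000 K to the nearest 200 K.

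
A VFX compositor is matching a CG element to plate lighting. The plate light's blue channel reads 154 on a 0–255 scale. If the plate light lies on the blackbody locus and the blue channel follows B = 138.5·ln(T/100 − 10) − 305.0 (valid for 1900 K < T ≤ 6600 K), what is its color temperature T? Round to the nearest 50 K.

ln(t − 10) = (154 + 305.0) / 138.5 = 3.3141.
t − 10 = e^3.3141 = 27.497, so t = 37.497.
T = 100·t = 3750 K → 3750 K to the nearest 50 K.

3750 K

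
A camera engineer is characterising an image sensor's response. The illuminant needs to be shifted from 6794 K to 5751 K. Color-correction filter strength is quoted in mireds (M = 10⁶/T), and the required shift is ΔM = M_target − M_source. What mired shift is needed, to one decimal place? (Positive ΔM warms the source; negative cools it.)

+26.7 mireds

M_source = 10⁶/6794 = 147.189; M_target = 10⁶/5751 = 173.883.
ΔM = 173.883 − 147.189 = 26.694 → +26.7 mireds, a warming shift.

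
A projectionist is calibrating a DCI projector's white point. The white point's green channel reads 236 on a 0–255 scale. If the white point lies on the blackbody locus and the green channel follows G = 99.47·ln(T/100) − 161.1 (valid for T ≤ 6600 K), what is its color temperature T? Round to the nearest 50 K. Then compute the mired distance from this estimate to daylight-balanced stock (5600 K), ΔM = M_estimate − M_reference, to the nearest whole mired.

+7 mireds

ln t = (236 + 161.1) / 99.47 = 3.9922.
t = e^3.9922 = 54.172.
T = 100·t = 5417 K → 5400 K to the nearest 50 K.
M_estimate = 10⁶/5400 = 185.19; M_reference = 10⁶/5600 = 178.57.
ΔM = 185.19 − 178.57 = 6.61 → +7 mireds.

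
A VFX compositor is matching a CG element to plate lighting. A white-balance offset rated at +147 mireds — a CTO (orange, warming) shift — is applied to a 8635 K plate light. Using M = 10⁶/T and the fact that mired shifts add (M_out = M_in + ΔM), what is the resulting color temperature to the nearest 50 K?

3800 K

M_in = 10⁶/8635 = 115.81 mireds.
M_out = 115.81 + (+147) = 262.81 mireds.
T_out = 10⁶/262.81 = 3805.1 K → 3800 K.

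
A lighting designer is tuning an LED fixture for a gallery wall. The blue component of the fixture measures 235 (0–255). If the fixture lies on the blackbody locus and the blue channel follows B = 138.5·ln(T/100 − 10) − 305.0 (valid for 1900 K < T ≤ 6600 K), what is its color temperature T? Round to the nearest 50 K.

5950 K

ln(t − 10) = (235 + 305.0) / 138.5 = 3.8989.
t − 10 = e^3.8989 = 49.349, so t = 59.349.
T = 100·t = 5935 K → 5950 K to the nearest 50 K.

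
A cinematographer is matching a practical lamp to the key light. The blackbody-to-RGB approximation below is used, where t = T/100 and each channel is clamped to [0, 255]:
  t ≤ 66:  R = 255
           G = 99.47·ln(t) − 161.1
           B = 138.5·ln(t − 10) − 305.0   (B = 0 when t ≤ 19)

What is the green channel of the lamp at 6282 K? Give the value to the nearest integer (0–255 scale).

t = 6282/100 = 62.82; the t ≤ 66 branch applies.
G = 99.47·ln 62.82 − 161.1 = 99.47·4.1403 − 161.1 = 250.733.
Rounded: 251.

251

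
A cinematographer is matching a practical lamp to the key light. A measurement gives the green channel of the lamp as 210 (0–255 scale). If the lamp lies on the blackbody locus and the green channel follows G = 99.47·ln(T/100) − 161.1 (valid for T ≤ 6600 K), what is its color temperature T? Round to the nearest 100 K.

4200 K

ln t = (210 + 161.1) / 99.47 = 3.7308.
t = e^3.7308 = 41.711.
T = 100·t = 4171 K → 4200 K to the nearest 100 K.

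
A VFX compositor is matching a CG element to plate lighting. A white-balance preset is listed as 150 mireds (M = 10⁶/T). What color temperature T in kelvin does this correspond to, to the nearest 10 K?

T = 10⁶ / 150 = 6666.67 K → 6670 K.

6670 K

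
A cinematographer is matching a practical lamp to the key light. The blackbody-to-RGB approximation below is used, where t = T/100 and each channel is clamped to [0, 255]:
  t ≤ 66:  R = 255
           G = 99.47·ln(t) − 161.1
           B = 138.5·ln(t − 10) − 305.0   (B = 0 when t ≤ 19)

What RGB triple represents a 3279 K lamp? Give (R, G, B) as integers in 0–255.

t = 3279/100 = 32.79; the t ≤ 66 branch applies.
R = 255 by definition for t ≤ 66.
G = 99.47·ln 32.79 − 161.1 = 99.47·3.4901 − 161.1 = 186.063.
B = 138.5·ln(32.79 − 10) − 305.0 = 138.5·ln 22.79 − 305.0 = 138.5·3.1263 − 305.0 = 127.996.
Rounded: (255, 186, 128).

(255, 186, 128)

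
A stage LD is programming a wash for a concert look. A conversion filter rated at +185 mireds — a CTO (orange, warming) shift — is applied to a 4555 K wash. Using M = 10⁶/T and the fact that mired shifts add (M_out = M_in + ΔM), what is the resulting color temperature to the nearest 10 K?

M_in = 10⁶/4555 = 219.54 mireds.
M_out = 219.54 + (+185) = 404.54 mireds.
T_out = 10⁶/404.54 = 2471.9 K → 2470 K.

2470 K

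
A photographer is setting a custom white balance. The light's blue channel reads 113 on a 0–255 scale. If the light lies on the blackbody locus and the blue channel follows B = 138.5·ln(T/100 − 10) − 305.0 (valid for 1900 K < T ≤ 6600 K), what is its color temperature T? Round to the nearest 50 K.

3050 K

ln(t − 10) = (113 + 305.0) / 138.5 = 3.0181.
t − 10 = e^3.0181 = 20.451, so t = 30.451.
T = 100·t = 3045 K → 3050 K to the nearest 50 K.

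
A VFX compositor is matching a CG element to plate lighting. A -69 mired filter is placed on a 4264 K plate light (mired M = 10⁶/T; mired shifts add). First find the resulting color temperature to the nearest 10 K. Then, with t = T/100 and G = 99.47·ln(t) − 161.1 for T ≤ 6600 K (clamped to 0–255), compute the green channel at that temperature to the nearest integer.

247

M_in = 10⁶/4264 = 234.52; M_out = 234.52 + (-69) = 165.52.
T_out = 10⁶/165.52 = 6041.5 K → 6040 K; t = 60.4.
G = 99.47·ln 60.4 − 161.1 = 99.47·4.1010 − 161.1 = 246.825.
Rounded: 247.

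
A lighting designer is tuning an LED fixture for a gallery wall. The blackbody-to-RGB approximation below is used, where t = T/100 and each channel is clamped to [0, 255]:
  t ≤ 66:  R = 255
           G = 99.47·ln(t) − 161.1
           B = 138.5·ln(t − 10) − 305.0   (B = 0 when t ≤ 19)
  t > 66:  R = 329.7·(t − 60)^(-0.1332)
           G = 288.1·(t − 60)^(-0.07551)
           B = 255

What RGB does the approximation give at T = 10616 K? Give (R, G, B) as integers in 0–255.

(198, 216, 255)

t = 10616/100 = 106.16; the t > 66 branch applies.
R = 329.7·(106.16 − 60)^(-0.1332) = 329.7·46.16^(-0.1332) = 329.7·0.60023 = 197.897.
G = 288.1·(106.16 − 60)^(-0.07551) = 288.1·46.16^(-0.07551) = 288.1·0.74874 = 215.712.
B = 255 by definition for t > 66.
Rounded: (198, 216, 255).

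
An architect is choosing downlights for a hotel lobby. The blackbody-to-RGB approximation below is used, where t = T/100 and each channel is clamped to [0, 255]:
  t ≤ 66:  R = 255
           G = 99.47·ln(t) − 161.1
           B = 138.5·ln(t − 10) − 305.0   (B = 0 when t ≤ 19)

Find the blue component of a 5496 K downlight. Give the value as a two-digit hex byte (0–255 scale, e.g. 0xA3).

t = 5496/100 = 54.96; the t ≤ 66 branch applies.
B = 138.5·ln(54.96 − 10) − 305.0 = 138.5·ln 44.96 − 305.0 = 138.5·3.8058 − 305.0 = 222.100.
Rounded: 222; in hex, 0xDE.

0xDE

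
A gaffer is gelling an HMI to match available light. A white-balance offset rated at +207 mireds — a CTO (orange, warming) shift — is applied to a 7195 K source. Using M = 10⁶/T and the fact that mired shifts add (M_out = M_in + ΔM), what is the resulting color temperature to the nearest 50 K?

M_in = 10⁶/7195 = 138.99 mireds.
M_out = 138.99 + (+207) = 345.99 mireds.
T_out = 10⁶/345.99 = 2890.3 K → 2900 K.

2900 K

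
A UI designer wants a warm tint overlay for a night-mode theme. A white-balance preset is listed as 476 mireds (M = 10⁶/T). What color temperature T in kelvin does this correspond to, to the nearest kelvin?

2101 K

T = 10⁶ / 476 = 2100.84 K → 2101 K.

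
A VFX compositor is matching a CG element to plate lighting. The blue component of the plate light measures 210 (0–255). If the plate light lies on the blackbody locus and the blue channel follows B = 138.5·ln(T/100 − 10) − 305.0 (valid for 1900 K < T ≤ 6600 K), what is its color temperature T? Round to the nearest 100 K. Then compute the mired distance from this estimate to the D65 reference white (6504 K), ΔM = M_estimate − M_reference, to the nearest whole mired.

ln(t − 10) = (210 + 305.0) / 138.5 = 3.7184.
t − 10 = e^3.7184 = 41.199, so t = 51.199.
T = 100·t = 5120 K → 5100 K to the nearest 100 K.
M_estimate = 10⁶/5100 = 196.08; M_reference = 10⁶/6504 = 153.75.
ΔM = 196.08 − 153.75 = 42.33 → +42 mireds.

+42 mireds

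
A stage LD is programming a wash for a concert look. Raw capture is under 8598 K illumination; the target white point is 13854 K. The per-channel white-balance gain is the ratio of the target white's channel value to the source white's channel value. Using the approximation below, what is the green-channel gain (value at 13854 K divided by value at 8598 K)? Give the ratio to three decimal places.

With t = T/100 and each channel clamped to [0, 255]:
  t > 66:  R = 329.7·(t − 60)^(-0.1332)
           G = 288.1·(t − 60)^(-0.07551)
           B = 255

At 8598 K (t = 85.98):
  G = 288.1·(85.98 − 60)^(-0.07551) = 288.1·25.98^(-0.07551) = 288.1·0.78195 = 225.281.
At 13854 K (t = 138.54):
  G = 288.1·(138.54 − 60)^(-0.07551) = 288.1·78.54^(-0.07551) = 288.1·0.71929 = 207.226.
Gain = 207.226 / 225.281 = 0.9199 → 0.920.

0.920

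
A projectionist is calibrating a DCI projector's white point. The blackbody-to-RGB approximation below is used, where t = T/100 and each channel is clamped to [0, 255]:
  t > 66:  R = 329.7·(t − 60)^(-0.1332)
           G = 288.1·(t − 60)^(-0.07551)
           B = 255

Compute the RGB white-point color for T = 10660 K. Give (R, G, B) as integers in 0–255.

(198, 216, 255)

t = 10660/100 = 106.6; the t > 66 branch applies.
R = 329.7·(106.6 − 60)^(-0.1332) = 329.7·46.6^(-0.1332) = 329.7·0.59947 = 197.647.
G = 288.1·(106.6 − 60)^(-0.07551) = 288.1·46.6^(-0.07551) = 288.1·0.74820 = 215.558.
B = 255 by definition for t > 66.
Rounded: (198, 216, 255).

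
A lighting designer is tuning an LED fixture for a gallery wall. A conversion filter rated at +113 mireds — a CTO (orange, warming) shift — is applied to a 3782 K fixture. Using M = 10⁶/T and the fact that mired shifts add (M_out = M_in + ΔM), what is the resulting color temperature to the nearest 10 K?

M_in = 10⁶/3782 = 264.41 mireds.
M_out = 264.41 + (+113) = 377.41 mireds.
T_out = 10⁶/377.41 = 2649.6 K → 2650 K.

2650 K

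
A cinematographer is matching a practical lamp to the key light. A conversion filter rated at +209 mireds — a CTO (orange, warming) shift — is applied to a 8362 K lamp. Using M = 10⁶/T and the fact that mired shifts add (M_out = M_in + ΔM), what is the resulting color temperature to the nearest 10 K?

M_in = 10⁶/8362 = 119.59 mireds.
M_out = 119.59 + (+209) = 328.59 mireds.
T_out = 10⁶/328.59 = 3043.3 K → 3040 K.

3040 K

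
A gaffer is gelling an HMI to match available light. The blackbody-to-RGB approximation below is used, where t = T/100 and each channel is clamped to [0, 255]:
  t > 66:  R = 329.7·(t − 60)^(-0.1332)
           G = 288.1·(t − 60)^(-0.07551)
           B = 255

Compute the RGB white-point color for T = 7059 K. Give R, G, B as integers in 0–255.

R=241, G=241, B=255

t = 7059/100 = 70.59; the t > 66 branch applies.
R = 329.7·(70.59 − 60)^(-0.1332) = 329.7·10.59^(-0.1332) = 329.7·0.73027 = 240.770.
G = 288.1·(70.59 − 60)^(-0.07551) = 288.1·10.59^(-0.07551) = 288.1·0.83678 = 241.076.
B = 255 by definition for t > 66.
Rounded: (241, 241, 255).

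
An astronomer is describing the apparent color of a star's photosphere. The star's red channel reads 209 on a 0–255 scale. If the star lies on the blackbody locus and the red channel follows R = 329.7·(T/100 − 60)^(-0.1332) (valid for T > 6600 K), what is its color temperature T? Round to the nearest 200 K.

(t − 60)^(-0.1332) = 209/329.7 = 0.63391.
t − 60 = 0.63391^(1/-0.1332) = 0.63391^(-7.508) = 30.639, so t = 90.639.
T = 100·t = 9064 K → 9000 K to the nearest 200 K.

9000 K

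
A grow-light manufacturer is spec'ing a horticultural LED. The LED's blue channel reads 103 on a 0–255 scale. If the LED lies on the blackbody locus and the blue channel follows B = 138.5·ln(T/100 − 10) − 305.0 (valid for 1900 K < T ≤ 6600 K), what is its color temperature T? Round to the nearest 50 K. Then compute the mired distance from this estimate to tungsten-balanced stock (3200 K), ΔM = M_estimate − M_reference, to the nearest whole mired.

ln(t − 10) = (103 + 305.0) / 138.5 = 2.9458.
t − 10 = e^2.9458 = 19.027, so t = 29.027.
T = 100·t = 2903 K → 2900 K to the nearest 50 K.
M_estimate = 10⁶/2900 = 344.83; M_reference = 10⁶/3200 = 312.50.
ΔM = 344.83 − 312.50 = 32.33 → +32 mireds.

+32 mireds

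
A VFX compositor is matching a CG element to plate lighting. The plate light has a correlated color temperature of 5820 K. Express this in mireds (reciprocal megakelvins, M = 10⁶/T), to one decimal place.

171.8 mireds

M = 10⁶ / 5820 = 171.821 → 171.8 mireds.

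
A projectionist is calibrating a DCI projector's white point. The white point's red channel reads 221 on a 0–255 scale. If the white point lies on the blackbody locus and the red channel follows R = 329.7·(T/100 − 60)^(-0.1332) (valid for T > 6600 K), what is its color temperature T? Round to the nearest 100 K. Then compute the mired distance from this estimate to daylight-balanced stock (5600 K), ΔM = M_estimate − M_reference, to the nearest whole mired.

(t − 60)^(-0.1332) = 221/329.7 = 0.67031.
t − 60 = 0.67031^(1/-0.1332) = 0.67031^(-7.508) = 20.149, so t = 80.149.
T = 100·t = 8015 K → 8000 K to the nearest 100 K.
M_estimate = 10⁶/8000 = 125.00; M_reference = 10⁶/5600 = 178.57.
ΔM = 125.00 − 178.57 = -53.57 → -54 mireds.

-54 mireds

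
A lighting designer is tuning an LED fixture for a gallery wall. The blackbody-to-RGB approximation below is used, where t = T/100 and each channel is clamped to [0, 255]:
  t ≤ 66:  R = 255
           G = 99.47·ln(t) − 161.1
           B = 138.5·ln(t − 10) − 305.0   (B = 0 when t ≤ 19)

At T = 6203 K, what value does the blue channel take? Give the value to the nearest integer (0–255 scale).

t = 6203/100 = 62.03; the t ≤ 66 branch applies.
B = 138.5·ln(62.03 − 10) − 305.0 = 138.5·ln 52.03 − 305.0 = 138.5·3.9518 − 305.0 = 242.327.
Rounded: 242.

242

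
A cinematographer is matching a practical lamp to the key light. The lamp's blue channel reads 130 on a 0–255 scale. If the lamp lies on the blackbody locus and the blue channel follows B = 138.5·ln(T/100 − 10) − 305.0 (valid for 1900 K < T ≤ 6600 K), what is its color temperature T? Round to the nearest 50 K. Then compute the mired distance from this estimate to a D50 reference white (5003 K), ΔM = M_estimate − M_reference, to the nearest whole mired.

ln(t − 10) = (130 + 305.0) / 138.5 = 3.1408.
t − 10 = e^3.1408 = 23.122, so t = 33.122.
T = 100·t = 3312 K → 3300 K to the nearest 50 K.
M_estimate = 10⁶/3300 = 303.03; M_reference = 10⁶/5003 = 199.88.
ΔM = 303.03 − 199.88 = 103.15 → +103 mireds.

+103 mireds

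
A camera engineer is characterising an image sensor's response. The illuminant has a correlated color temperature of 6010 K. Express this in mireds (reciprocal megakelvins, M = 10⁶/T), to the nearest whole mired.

166 mireds

M = 10⁶ / 6010 = 166.389 → 166 mireds.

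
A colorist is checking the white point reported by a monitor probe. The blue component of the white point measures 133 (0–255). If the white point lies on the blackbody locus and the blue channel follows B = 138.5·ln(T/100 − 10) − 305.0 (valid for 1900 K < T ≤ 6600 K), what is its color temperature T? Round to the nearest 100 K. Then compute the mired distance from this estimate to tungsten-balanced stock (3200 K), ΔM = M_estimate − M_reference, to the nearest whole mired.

-18 mireds

ln(t − 10) = (133 + 305.0) / 138.5 = 3.1625.
t − 10 = e^3.1625 = 23.629, so t = 33.629.
T = 100·t = 3363 K → 3400 K to the nearest 100 K.
M_estimate = 10⁶/3400 = 294.12; M_reference = 10⁶/3200 = 312.50.
ΔM = 294.12 − 312.50 = -18.38 → -18 mireds.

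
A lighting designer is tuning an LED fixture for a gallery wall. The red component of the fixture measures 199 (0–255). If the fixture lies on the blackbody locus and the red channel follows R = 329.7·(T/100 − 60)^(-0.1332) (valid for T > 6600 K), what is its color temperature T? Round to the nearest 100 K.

(t − 60)^(-0.1332) = 199/329.7 = 0.60358.
t − 60 = 0.60358^(1/-0.1332) = 0.60358^(-7.508) = 44.273, so t = 104.273.
T = 100·t = 10427 K → 10400 K to the nearest 100 K.

10400 K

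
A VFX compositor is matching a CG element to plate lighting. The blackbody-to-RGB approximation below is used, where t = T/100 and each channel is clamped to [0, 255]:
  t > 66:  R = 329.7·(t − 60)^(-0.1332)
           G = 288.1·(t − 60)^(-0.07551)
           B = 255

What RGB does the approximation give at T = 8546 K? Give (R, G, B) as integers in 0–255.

t = 8546/100 = 85.46; the t > 66 branch applies.
R = 329.7·(85.46 − 60)^(-0.1332) = 329.7·25.46^(-0.1332) = 329.7·0.64974 = 214.219.
G = 288.1·(85.46 − 60)^(-0.07551) = 288.1·25.46^(-0.07551) = 288.1·0.78315 = 225.625.
B = 255 by definition for t > 66.
Rounded: (214, 226, 255).

(214, 226, 255)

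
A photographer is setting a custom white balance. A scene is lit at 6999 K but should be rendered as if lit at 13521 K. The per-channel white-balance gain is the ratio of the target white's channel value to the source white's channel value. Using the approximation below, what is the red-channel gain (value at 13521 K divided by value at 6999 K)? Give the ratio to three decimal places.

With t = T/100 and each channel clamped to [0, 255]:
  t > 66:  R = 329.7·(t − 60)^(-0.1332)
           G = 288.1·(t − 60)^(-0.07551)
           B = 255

At 6999 K (t = 69.99):
  R = 329.7·(69.99 − 60)^(-0.1332) = 329.7·9.99^(-0.1332) = 329.7·0.73597 = 242.648.
At 13521 K (t = 135.21):
  R = 329.7·(135.21 − 60)^(-0.1332) = 329.7·75.21^(-0.1332) = 329.7·0.56245 = 185.438.
Gain = 185.438 / 242.648 = 0.7642 → 0.764.

0.764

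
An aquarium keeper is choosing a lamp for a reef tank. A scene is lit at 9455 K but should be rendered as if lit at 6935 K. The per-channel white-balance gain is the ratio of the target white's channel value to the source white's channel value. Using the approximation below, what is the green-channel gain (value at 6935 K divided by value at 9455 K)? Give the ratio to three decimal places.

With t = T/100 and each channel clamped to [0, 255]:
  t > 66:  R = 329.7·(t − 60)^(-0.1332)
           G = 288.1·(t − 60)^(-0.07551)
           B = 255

1.104

At 9455 K (t = 94.55):
  G = 288.1·(94.55 − 60)^(-0.07551) = 288.1·34.55^(-0.07551) = 288.1·0.76530 = 220.483.
At 6935 K (t = 69.35):
  G = 288.1·(69.35 − 60)^(-0.07551) = 288.1·9.35^(-0.07551) = 288.1·0.84468 = 243.353.
Gain = 243.353 / 220.483 = 1.1037 → 1.104.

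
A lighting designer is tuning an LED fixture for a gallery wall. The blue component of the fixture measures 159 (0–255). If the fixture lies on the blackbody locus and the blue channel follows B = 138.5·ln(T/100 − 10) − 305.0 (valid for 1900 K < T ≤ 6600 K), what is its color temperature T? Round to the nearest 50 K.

3850 K

ln(t − 10) = (159 + 305.0) / 138.5 = 3.3502.
t − 10 = e^3.3502 = 28.508, so t = 38.508.
T = 100·t = 3851 K → 3850 K to the nearest 50 K.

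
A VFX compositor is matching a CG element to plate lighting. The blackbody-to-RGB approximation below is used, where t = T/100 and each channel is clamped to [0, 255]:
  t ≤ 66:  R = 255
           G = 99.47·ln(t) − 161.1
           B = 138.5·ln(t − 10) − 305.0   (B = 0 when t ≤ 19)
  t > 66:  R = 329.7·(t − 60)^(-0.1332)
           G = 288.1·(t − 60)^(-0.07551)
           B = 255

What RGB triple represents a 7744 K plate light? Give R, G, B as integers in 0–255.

R=225, G=232, B=255

t = 7744/100 = 77.44; the t > 66 branch applies.
R = 329.7·(77.44 − 60)^(-0.1332) = 329.7·17.44^(-0.1332) = 329.7·0.68332 = 225.292.
G = 288.1·(77.44 − 60)^(-0.07551) = 288.1·17.44^(-0.07551) = 288.1·0.80584 = 232.164.
B = 255 by definition for t > 66.
Rounded: (225, 232, 255).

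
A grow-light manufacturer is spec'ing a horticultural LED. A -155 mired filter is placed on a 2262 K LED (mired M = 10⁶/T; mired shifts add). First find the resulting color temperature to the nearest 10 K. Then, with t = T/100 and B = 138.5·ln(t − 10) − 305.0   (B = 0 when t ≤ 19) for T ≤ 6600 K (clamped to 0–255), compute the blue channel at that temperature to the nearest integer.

140

M_in = 10⁶/2262 = 442.09; M_out = 442.09 + (-155) = 287.09.
T_out = 10⁶/287.09 = 3483.3 K → 3480 K; t = 34.8.
B = 138.5·ln(34.8 − 10) − 305.0 = 138.5·ln 24.8 − 305.0 = 138.5·3.2108 − 305.0 = 139.702.
Rounded: 140.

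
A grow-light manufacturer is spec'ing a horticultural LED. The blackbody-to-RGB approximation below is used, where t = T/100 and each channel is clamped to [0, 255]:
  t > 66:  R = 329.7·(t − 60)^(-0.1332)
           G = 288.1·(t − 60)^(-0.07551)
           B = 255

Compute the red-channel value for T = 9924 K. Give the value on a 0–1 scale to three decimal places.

0.793

t = 9924/100 = 99.24; the t > 66 branch applies.
R = 329.7·(99.24 − 60)^(-0.1332) = 329.7·39.24^(-0.1332) = 329.7·0.61336 = 202.225.
On a 0–1 scale: 202.225/255 = 0.7930 → 0.793.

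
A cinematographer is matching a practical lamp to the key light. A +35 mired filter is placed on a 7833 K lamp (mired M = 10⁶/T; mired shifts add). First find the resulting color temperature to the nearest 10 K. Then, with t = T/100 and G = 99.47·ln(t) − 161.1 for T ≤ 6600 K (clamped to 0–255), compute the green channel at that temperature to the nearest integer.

M_in = 10⁶/7833 = 127.67; M_out = 127.67 + (+35) = 162.67.
T_out = 10⁶/162.67 = 6147.6 K → 6150 K; t = 61.5.
G = 99.47·ln 61.5 − 161.1 = 99.47·4.1190 − 161.1 = 248.621.
Rounded: 249.

249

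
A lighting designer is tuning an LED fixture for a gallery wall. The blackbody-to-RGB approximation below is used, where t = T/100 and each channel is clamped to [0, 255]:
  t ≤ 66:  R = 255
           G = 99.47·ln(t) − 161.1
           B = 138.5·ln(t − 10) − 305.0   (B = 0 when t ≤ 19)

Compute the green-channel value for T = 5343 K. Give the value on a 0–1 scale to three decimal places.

0.920

t = 5343/100 = 53.43; the t ≤ 66 branch applies.
G = 99.47·ln 53.43 − 161.1 = 99.47·3.9784 − 161.1 = 234.629.
On a 0–1 scale: 234.629/255 = 0.9201 → 0.920.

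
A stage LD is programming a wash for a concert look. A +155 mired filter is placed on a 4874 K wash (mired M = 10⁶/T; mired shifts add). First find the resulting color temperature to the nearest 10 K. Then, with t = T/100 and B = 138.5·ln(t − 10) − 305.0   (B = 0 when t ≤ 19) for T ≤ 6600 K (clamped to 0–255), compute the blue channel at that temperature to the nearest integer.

94

M_in = 10⁶/4874 = 205.17; M_out = 205.17 + (+155) = 360.17.
T_out = 10⁶/360.17 = 2776.5 K → 2780 K; t = 27.8.
B = 138.5·ln(27.8 − 10) − 305.0 = 138.5·ln 17.8 − 305.0 = 138.5·2.8792 − 305.0 = 93.769.
Rounded: 94.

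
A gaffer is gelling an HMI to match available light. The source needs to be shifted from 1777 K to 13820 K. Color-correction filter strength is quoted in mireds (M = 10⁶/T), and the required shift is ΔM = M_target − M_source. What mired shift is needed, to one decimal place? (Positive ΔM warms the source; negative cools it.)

-490.4 mireds

M_source = 10⁶/1777 = 562.746; M_target = 10⁶/13820 = 72.359.
ΔM = 72.359 − 562.746 = -490.387 → -490.4 mireds, a cooling shift.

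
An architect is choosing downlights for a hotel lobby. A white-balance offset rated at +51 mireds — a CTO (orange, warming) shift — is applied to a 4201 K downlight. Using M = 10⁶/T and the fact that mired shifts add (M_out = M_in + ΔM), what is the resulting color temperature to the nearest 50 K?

3450 K

M_in = 10⁶/4201 = 238.04 mireds.
M_out = 238.04 + (+51) = 289.04 mireds.
T_out = 10⁶/289.04 = 3459.7 K → 3450 K.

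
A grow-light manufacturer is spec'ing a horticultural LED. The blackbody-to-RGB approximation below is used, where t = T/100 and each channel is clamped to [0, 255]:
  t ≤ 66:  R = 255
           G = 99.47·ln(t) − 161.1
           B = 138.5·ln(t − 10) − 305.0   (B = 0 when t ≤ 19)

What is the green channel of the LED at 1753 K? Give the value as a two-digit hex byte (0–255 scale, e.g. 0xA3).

0x7C

t = 1753/100 = 17.53; the t ≤ 66 branch applies.
G = 99.47·ln 17.53 − 161.1 = 99.47·2.8639 − 161.1 = 123.773.
Rounded: 124; in hex, 0x7C.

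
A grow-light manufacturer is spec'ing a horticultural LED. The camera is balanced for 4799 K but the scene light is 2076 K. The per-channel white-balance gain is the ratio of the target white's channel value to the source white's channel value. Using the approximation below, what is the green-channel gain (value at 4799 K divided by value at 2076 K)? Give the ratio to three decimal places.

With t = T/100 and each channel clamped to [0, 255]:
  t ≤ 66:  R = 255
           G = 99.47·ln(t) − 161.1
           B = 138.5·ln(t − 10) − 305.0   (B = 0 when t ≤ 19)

At 2076 K (t = 20.76):
  G = 99.47·ln 20.76 − 161.1 = 99.47·3.0330 − 161.1 = 140.595.
At 4799 K (t = 47.99):
  G = 99.47·ln 47.99 − 161.1 = 99.47·3.8710 − 161.1 = 223.948.
Gain = 223.948 / 140.595 = 1.5929 → 1.593.

1.593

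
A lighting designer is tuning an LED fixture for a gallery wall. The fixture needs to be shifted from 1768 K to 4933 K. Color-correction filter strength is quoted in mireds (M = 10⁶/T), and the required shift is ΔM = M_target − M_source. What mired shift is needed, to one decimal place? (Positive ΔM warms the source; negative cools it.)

-362.9 mireds

M_source = 10⁶/1768 = 565.611; M_target = 10⁶/4933 = 202.716.
ΔM = 202.716 − 565.611 = -362.894 → -362.9 mireds, a cooling shift.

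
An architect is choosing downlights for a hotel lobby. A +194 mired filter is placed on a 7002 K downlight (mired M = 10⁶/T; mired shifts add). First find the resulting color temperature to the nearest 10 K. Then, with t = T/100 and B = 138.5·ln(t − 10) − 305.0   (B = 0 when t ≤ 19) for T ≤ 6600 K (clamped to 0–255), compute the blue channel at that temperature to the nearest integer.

108

M_in = 10⁶/7002 = 142.82; M_out = 142.82 + (+194) = 336.82.
T_out = 10⁶/336.82 = 2969.0 K → 2970 K; t = 29.7.
B = 138.5·ln(29.7 − 10) − 305.0 = 138.5·ln 19.7 − 305.0 = 138.5·2.9806 − 305.0 = 107.816.
Rounded: 108.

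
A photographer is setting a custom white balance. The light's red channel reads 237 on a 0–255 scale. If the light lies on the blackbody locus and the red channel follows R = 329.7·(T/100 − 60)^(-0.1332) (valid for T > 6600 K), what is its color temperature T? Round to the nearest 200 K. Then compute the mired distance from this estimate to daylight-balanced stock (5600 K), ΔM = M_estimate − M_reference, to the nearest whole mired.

(t − 60)^(-0.1332) = 237/329.7 = 0.71884.
t − 60 = 0.71884^(1/-0.1332) = 0.71884^(-7.508) = 11.922, so t = 71.922.
T = 100·t = 7192 K → 7200 K to the nearest 200 K.
M_estimate = 10⁶/7200 = 138.89; M_reference = 10⁶/5600 = 178.57.
ΔM = 138.89 − 178.57 = -39.68 → -40 mireds.

-40 mireds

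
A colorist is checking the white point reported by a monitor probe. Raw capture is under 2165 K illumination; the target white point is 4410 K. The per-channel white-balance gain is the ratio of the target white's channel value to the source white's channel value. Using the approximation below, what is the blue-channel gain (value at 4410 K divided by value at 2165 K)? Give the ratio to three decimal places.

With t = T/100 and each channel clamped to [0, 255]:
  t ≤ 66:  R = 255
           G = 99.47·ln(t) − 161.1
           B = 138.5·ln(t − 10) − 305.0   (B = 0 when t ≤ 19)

At 2165 K (t = 21.65):
  B = 138.5·ln(21.65 − 10) − 305.0 = 138.5·ln 11.65 − 305.0 = 138.5·2.4553 − 305.0 = 35.060.
At 4410 K (t = 44.1):
  B = 138.5·ln(44.1 − 10) − 305.0 = 138.5·ln 34.1 − 305.0 = 138.5·3.5293 − 305.0 = 183.808.
Gain = 183.808 / 35.060 = 5.2427 → 5.243.

5.243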